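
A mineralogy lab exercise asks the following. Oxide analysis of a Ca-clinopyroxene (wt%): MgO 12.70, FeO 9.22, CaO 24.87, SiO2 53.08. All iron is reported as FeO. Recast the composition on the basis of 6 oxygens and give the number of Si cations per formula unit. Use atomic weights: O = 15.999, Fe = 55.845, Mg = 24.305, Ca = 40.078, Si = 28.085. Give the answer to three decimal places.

1.997 Si apfu

MgO: 12.70/40.304 = 0.31511 mol → 0.31511 mol Mg, 0.31511 mol O.
FeO: 9.22/71.844 = 0.12833 mol → 0.12833 mol Fe, 0.12833 mol O.
CaO: 24.87/56.077 = 0.44350 mol → 0.44350 mol Ca, 0.44350 mol O.
SiO2: 53.08/60.083 = 0.88344 mol → 0.88344 mol Si, 1.76688 mol O.
Total oxygen = 2.65382 mol. Normalization factor = 6/2.65382 = 2.26089.
Si per 6 O = 0.88344 × 2.26089 = 1.997.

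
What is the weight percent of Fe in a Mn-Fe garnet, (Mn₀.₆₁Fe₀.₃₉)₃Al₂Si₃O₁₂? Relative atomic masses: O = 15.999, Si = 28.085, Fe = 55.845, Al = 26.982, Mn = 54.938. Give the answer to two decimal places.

Molar mass of (Mn₀.₆₁Fe₀.₃₉)₃Al₂Si₃O₁₂: 1.83*54.938 + 1.17*55.845 + 2*26.982 + 3*28.085 + 12*15.999 = 496.082 g/mol.
Mass of Fe per formula unit: 1.17 × 55.845 = 65.339 g.
Weight fraction Fe = 65.339 / 496.082 = 0.1317.

13.17 mass %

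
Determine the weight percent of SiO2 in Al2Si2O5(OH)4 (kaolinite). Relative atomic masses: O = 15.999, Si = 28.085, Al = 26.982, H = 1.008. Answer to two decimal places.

Formula mass = 258.157 g/mol.
2 Si → 2.0000 mol SiO2 per formula unit; M(SiO2) = 60.083, so SiO2 mass = 120.166 g.
120.166/258.157 × 100 = 46.55 wt%.

46.55 wt%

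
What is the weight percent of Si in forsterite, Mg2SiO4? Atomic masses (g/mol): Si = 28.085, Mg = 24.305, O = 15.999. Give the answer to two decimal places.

Formula mass = 2*24.305 + 1*28.085 + 4*15.999 = 140.691 g/mol, of which 28.085 g is Si.
So Si makes up 28.085/140.691 = 0.1996 of the mass, i.e. 19.96%.

19.96 mass %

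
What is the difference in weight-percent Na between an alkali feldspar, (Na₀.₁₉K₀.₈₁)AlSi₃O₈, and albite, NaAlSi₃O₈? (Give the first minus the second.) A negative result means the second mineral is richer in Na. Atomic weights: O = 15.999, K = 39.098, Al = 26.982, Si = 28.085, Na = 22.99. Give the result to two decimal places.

Na in (Na₀.₁₉K₀.₈₁)AlSi₃O₈: molar mass 275.266 g/mol; 0.19×22.99 = 4.368 g → 1.59 wt%.
Na in NaAlSi₃O₈: molar mass 262.219 g/mol; 1×22.99 = 22.990 g → 8.77 wt%.
Difference = 1.59 − 8.77 = -7.18 percentage points.

-7.18 percentage points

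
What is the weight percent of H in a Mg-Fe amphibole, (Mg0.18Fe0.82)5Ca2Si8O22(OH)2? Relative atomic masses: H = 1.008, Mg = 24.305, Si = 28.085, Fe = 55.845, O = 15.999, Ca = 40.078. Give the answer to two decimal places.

0.21 mass %

Molar mass of (Mg0.18Fe0.82)5Ca2Si8O22(OH)2: 0.90×24.305 + 4.10×55.845 + 2×40.078 + 8×28.085 + 24×15.999 + 2×1.008 = 941.667 g/mol.
Mass of H per formula unit: 2 × 1.008 = 2.016 g.
Weight fraction H = 2.016 / 941.667 = 0.0021.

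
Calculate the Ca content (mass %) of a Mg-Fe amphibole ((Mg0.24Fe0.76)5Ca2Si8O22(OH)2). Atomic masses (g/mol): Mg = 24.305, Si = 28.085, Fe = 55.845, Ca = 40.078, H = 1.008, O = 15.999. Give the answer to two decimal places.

Molar mass of (Mg0.24Fe0.76)5Ca2Si8O22(OH)2: 1.20×24.305 + 3.80×55.845 + 2×40.078 + 8×28.085 + 24×15.999 + 2×1.008 = 932.205 g/mol.
Mass of Ca per formula unit: 2 × 40.078 = 80.156 g.
Weight fraction Ca = 80.156 / 932.205 = 0.0860.

8.60 mass %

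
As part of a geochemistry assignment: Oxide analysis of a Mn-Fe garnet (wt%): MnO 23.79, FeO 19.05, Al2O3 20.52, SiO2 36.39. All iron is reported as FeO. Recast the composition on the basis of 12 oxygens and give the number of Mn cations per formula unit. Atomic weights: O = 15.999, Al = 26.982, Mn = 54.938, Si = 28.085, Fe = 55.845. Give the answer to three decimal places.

1.666 Mn apfu

MnO: 23.79/70.937 = 0.33537 mol → 0.33537 mol Mn, 0.33537 mol O.
FeO: 19.05/71.844 = 0.26516 mol → 0.26516 mol Fe, 0.26516 mol O.
Al2O3: 20.52/101.961 = 0.20125 mol → 0.40250 mol Al, 0.60375 mol O.
SiO2: 36.39/60.083 = 0.60566 mol → 0.60566 mol Si, 1.21132 mol O.
Total oxygen = 2.41560 mol. Normalization factor = 12/2.41560 = 4.96771.
Mn per 12 O = 0.33537 × 4.96771 = 1.666.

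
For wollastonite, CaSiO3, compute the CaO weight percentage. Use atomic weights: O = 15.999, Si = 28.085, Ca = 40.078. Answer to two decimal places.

48.28 wt%

Molar mass of CaSiO3 = 1·40.078 + 1·28.085 + 3·15.999 = 116.160 g/mol.
Each formula unit contains 1 Ca, equivalent to 1/1 = 1.0000 mol CaO.
M(CaO) = 1×40.078 + 1×15.999 = 56.077 g/mol.
Mass of CaO per formula unit = 1.0000 × 56.077 = 56.077 g.
CaO wt% = 56.077 / 116.160 × 100 = 48.28%.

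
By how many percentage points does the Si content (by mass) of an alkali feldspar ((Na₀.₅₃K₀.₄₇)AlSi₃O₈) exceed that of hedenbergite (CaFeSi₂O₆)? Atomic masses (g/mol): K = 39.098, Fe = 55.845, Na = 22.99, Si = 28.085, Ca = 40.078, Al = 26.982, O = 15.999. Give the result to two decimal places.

8.59 percentage points

M((Na₀.₅₃K₀.₄₇)AlSi₃O₈) = 269.790 g/mol, so wt% Si = 84.255/269.790 × 100 = 31.23%.
M(CaFeSi₂O₆) = 248.087 g/mol, so wt% Si = 56.170/248.087 × 100 = 22.64%.
31.23 − 22.64 = 8.59 pp.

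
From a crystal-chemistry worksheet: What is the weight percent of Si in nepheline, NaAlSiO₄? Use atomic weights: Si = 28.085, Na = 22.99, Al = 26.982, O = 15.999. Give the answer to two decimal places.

M(NaAlSiO₄) = 142.053 g/mol.
Si contributes 1 × 28.085 = 28.085 g per mole.
28.085/142.053 = 0.1977 → 19.77%.

19.77 mass %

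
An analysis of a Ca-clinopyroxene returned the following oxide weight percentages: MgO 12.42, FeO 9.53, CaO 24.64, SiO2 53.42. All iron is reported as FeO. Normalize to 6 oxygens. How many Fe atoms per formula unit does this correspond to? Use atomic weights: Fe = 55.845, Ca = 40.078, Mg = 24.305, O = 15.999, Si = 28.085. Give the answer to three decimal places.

MgO (M=40.304): mol = 0.30816; Mg = 0.30816, O = 0.30816.
FeO (M=71.844): mol = 0.13265; Fe = 0.13265, O = 0.13265.
CaO (M=56.077): mol = 0.43940; Ca = 0.43940, O = 0.43940.
SiO2 (M=60.083): mol = 0.88910; Si = 0.88910, O = 1.77820.
ΣO = 2.65841; factor = 6/ΣO = 2.25699.
Fe apfu = 0.13265 × 2.25699 = 0.299.

0.299 Fe apfu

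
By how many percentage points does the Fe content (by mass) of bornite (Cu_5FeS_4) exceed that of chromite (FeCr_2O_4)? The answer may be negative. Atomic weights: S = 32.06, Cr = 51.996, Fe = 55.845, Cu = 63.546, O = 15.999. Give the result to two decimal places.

-13.82 percentage points

M(Cu_5FeS_4) = 501.815 g/mol, so wt% Fe = 55.845/501.815 × 100 = 11.13%.
M(FeCr_2O_4) = 223.833 g/mol, so wt% Fe = 55.845/223.833 × 100 = 24.95%.
11.13 − 24.95 = -13.82 pp.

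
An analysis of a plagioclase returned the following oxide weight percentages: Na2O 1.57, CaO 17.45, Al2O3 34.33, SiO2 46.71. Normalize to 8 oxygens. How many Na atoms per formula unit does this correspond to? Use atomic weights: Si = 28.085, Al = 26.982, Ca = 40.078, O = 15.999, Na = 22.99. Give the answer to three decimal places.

0.140 Na apfu

1.57 wt% Na2O ÷ 61.979 g/mol = 0.02533 mol, giving 0.05066 Na and 0.02533 O.
17.45 wt% CaO ÷ 56.077 g/mol = 0.31118 mol, giving 0.31118 Ca and 0.31118 O.
34.33 wt% Al2O3 ÷ 101.961 g/mol = 0.33670 mol, giving 0.67340 Al and 1.01010 O.
46.71 wt% SiO2 ÷ 60.083 g/mol = 0.77742 mol, giving 0.77742 Si and 1.55484 O.
Oxygen sums to 2.90145; scaling by 8/2.90145 = 2.75724 puts the formula on 8 O.
Na: 0.05066 × 2.75724 = 0.140 atoms per formula unit.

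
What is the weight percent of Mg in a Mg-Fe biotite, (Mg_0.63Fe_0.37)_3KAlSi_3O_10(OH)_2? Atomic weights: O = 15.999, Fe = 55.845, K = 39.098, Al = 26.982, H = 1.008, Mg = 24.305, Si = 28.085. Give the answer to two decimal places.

M((Mg_0.63Fe_0.37)_3KAlSi_3O_10(OH)_2) = 452.263 g/mol.
Mg contributes 1.89 × 24.305 = 45.936 g per mole.
45.936/452.263 = 0.1016 → 10.16%.

10.16 weight percent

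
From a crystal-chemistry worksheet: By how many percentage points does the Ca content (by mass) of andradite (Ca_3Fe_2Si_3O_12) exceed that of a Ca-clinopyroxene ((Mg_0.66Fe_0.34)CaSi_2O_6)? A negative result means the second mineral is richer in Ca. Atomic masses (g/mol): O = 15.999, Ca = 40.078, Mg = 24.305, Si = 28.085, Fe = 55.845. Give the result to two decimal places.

Ca in Ca_3Fe_2Si_3O_12: molar mass 508.167 g/mol; 3×40.078 = 120.234 g → 23.66 wt%.
Ca in (Mg_0.66Fe_0.34)CaSi_2O_6: molar mass 227.271 g/mol; 1×40.078 = 40.078 g → 17.63 wt%.
Difference = 23.66 − 17.63 = 6.03 percentage points.

6.03 percentage points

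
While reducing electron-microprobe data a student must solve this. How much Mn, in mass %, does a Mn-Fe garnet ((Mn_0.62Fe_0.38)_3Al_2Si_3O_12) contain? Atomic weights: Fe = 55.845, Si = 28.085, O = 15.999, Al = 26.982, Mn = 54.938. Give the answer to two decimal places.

Formula mass = 1.86*54.938 + 1.14*55.845 + 2*26.982 + 3*28.085 + 12*15.999 = 496.055 g/mol, of which 102.185 g is Mn.
So Mn makes up 102.185/496.055 = 0.2060 of the mass, i.e. 20.60%.

20.60 mass %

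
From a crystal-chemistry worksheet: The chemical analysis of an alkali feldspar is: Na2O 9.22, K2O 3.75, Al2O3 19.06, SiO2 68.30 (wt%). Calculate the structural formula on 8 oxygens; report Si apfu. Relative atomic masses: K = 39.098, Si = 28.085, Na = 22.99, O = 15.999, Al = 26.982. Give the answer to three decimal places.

Na2O: 9.22/61.979 = 0.14876 mol → 0.29752 mol Na, 0.14876 mol O.
K2O: 3.75/94.195 = 0.03981 mol → 0.07962 mol K, 0.03981 mol O.
Al2O3: 19.06/101.961 = 0.18693 mol → 0.37386 mol Al, 0.56079 mol O.
SiO2: 68.30/60.083 = 1.13676 mol → 1.13676 mol Si, 2.27352 mol O.
Total oxygen = 3.02288 mol. Normalization factor = 8/3.02288 = 2.64648.
Si per 8 O = 1.13676 × 2.64648 = 3.008.

3.008 Si apfu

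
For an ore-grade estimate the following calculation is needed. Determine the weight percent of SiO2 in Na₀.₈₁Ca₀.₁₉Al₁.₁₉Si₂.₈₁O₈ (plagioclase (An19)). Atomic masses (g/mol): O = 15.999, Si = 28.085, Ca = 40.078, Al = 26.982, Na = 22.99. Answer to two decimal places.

M(Na₀.₈₁Ca₀.₁₉Al₁.₁₉Si₂.₈₁O₈) = 265.256 g/mol; M(SiO2) = 60.083 g/mol.
Moles SiO2 per formula unit = 2.81 Si ÷ 1 = 2.8100.
SiO2 fraction = (2.8100 × 60.083) / 265.256 = 168.833/265.256 = 0.6365.

63.65 wt%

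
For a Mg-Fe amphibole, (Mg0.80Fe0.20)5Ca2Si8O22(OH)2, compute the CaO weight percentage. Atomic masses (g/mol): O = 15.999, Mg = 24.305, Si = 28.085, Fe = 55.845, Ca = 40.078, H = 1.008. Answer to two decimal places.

13.29 wt%

M((Mg0.80Fe0.20)5Ca2Si8O22(OH)2) = 843.893 g/mol; M(CaO) = 56.077 g/mol.
Moles CaO per formula unit = 2 Ca ÷ 1 = 2.0000.
CaO fraction = (2.0000 × 56.077) / 843.893 = 112.154/843.893 = 0.1329.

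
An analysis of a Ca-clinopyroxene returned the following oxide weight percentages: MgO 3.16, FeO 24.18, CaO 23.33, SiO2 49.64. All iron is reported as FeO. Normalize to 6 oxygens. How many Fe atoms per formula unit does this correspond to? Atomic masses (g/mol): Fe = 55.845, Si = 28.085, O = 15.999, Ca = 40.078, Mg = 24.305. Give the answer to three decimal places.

0.813 Fe apfu

MgO (M=40.304): mol = 0.07840; Mg = 0.07840, O = 0.07840.
FeO (M=71.844): mol = 0.33656; Fe = 0.33656, O = 0.33656.
CaO (M=56.077): mol = 0.41604; Ca = 0.41604, O = 0.41604.
SiO2 (M=60.083): mol = 0.82619; Si = 0.82619, O = 1.65238.
ΣO = 2.48338; factor = 6/ΣO = 2.41606.
Fe apfu = 0.33656 × 2.41606 = 0.813.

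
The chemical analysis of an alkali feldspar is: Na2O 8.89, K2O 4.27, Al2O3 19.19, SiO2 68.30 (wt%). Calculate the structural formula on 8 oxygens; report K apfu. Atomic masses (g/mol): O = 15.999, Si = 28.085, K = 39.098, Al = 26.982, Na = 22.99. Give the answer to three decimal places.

0.240 K apfu

8.89 wt% Na2O ÷ 61.979 g/mol = 0.14344 mol, giving 0.28688 Na and 0.14344 O.
4.27 wt% K2O ÷ 94.195 g/mol = 0.04533 mol, giving 0.09066 K and 0.04533 O.
19.19 wt% Al2O3 ÷ 101.961 g/mol = 0.18821 mol, giving 0.37642 Al and 0.56463 O.
68.30 wt% SiO2 ÷ 60.083 g/mol = 1.13676 mol, giving 1.13676 Si and 2.27352 O.
Oxygen sums to 3.02692; scaling by 8/3.02692 = 2.64295 puts the formula on 8 O.
K: 0.09066 × 2.64295 = 0.240 atoms per formula unit.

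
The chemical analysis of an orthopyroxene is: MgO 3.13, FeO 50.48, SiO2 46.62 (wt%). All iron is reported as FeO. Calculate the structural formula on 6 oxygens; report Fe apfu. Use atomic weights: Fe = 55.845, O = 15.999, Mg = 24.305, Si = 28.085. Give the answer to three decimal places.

1.808 Fe apfu

MgO (M=40.304): mol = 0.07766; Mg = 0.07766, O = 0.07766.
FeO (M=71.844): mol = 0.70263; Fe = 0.70263, O = 0.70263.
SiO2 (M=60.083): mol = 0.77593; Si = 0.77593, O = 1.55186.
ΣO = 2.33215; factor = 6/ΣO = 2.57273.
Fe apfu = 0.70263 × 2.57273 = 1.808.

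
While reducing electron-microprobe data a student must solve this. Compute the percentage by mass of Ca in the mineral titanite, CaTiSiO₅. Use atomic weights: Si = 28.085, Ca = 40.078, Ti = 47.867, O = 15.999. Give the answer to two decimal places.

Molar mass of CaTiSiO₅: 1·40.078 + 1·47.867 + 1·28.085 + 5·15.999 = 196.025 g/mol.
Mass of Ca per formula unit: 1 × 40.078 = 40.078 g.
Weight fraction Ca = 40.078 / 196.025 = 0.2045.

20.45 weight percent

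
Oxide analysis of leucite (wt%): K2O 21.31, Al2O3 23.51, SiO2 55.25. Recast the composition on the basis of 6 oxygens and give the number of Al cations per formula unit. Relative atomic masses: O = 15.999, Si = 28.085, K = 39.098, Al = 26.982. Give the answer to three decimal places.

1.004 Al apfu

21.31 wt% K2O ÷ 94.195 g/mol = 0.22623 mol, giving 0.45246 K and 0.22623 O.
23.51 wt% Al2O3 ÷ 101.961 g/mol = 0.23058 mol, giving 0.46116 Al and 0.69174 O.
55.25 wt% SiO2 ÷ 60.083 g/mol = 0.91956 mol, giving 0.91956 Si and 1.83912 O.
Oxygen sums to 2.75709; scaling by 6/2.75709 = 2.17621 puts the formula on 6 O.
Al: 0.46116 × 2.17621 = 1.004 atoms per formula unit.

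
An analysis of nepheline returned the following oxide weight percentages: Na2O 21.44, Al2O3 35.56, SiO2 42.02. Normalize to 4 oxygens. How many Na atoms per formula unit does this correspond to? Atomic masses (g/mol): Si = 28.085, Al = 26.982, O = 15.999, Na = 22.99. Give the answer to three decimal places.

Na2O (M=61.979): mol = 0.34592; Na = 0.69184, O = 0.34592.
Al2O3 (M=101.961): mol = 0.34876; Al = 0.69752, O = 1.04628.
SiO2 (M=60.083): mol = 0.69937; Si = 0.69937, O = 1.39874.
ΣO = 2.79094; factor = 4/ΣO = 1.43321.
Na apfu = 0.69184 × 1.43321 = 0.992.

0.992 Na apfu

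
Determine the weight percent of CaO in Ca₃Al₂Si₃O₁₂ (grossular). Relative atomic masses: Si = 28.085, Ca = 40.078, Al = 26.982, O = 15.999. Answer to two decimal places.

M(Ca₃Al₂Si₃O₁₂) = 450.441 g/mol; M(CaO) = 56.077 g/mol.
Moles CaO per formula unit = 3 Ca ÷ 1 = 3.0000.
CaO fraction = (3.0000 × 56.077) / 450.441 = 168.231/450.441 = 0.3735.

37.35 wt%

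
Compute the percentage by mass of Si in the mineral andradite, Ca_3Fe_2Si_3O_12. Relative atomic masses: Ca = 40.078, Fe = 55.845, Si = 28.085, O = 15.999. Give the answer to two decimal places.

16.58 weight percent

Molar mass of Ca_3Fe_2Si_3O_12: 3×40.078 + 2×55.845 + 3×28.085 + 12×15.999 = 508.167 g/mol.
Mass of Si per formula unit: 3 × 28.085 = 84.255 g.
Weight fraction Si = 84.255 / 508.167 = 0.1658.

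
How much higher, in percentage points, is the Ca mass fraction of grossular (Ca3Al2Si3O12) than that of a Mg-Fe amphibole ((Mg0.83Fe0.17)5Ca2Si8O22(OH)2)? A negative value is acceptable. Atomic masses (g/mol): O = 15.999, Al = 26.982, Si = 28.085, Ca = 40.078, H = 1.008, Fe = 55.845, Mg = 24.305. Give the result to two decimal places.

Ca in Ca3Al2Si3O12: molar mass 450.441 g/mol; 3×40.078 = 120.234 g → 26.69 wt%.
Ca in (Mg0.83Fe0.17)5Ca2Si8O22(OH)2: molar mass 839.162 g/mol; 2×40.078 = 80.156 g → 9.55 wt%.
Difference = 26.69 − 9.55 = 17.14 percentage points.

17.14 percentage points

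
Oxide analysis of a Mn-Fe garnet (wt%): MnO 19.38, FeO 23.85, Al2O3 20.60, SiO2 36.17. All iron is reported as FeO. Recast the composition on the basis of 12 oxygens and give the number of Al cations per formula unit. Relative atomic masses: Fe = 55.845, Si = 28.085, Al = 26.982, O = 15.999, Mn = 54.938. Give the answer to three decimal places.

2.008 Al apfu

19.38 wt% MnO ÷ 70.937 g/mol = 0.27320 mol, giving 0.27320 Mn and 0.27320 O.
23.85 wt% FeO ÷ 71.844 g/mol = 0.33197 mol, giving 0.33197 Fe and 0.33197 O.
20.60 wt% Al2O3 ÷ 101.961 g/mol = 0.20204 mol, giving 0.40408 Al and 0.60612 O.
36.17 wt% SiO2 ÷ 60.083 g/mol = 0.60200 mol, giving 0.60200 Si and 1.20400 O.
Oxygen sums to 2.41529; scaling by 12/2.41529 = 4.96835 puts the formula on 12 O.
Al: 0.40408 × 4.96835 = 2.008 atoms per formula unit.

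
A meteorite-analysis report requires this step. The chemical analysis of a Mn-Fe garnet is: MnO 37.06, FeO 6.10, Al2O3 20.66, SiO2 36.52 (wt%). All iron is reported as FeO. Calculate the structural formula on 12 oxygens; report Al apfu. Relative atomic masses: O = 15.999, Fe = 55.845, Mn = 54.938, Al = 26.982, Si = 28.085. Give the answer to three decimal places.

MnO: 37.06/70.937 = 0.52244 mol → 0.52244 mol Mn, 0.52244 mol O.
FeO: 6.10/71.844 = 0.08491 mol → 0.08491 mol Fe, 0.08491 mol O.
Al2O3: 20.66/101.961 = 0.20263 mol → 0.40526 mol Al, 0.60789 mol O.
SiO2: 36.52/60.083 = 0.60783 mol → 0.60783 mol Si, 1.21566 mol O.
Total oxygen = 2.43090 mol. Normalization factor = 12/2.43090 = 4.93644.
Al per 12 O = 0.40526 × 4.93644 = 2.001.

2.001 Al apfu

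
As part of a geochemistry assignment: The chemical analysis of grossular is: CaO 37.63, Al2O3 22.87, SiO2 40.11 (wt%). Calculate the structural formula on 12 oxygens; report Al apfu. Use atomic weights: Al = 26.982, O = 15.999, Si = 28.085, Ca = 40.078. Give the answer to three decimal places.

CaO: 37.63/56.077 = 0.67104 mol → 0.67104 mol Ca, 0.67104 mol O.
Al2O3: 22.87/101.961 = 0.22430 mol → 0.44860 mol Al, 0.67290 mol O.
SiO2: 40.11/60.083 = 0.66758 mol → 0.66758 mol Si, 1.33516 mol O.
Total oxygen = 2.67910 mol. Normalization factor = 12/2.67910 = 4.47912.
Al per 12 O = 0.44860 × 4.47912 = 2.009.

2.009 Al apfu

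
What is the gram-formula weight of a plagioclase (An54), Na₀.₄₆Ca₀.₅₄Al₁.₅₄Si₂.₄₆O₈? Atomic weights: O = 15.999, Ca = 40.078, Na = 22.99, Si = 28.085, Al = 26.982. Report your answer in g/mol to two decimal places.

270.85 g/mol

M = 0.46×22.99 + 0.54×40.078 + 1.54×26.982 + 2.46×28.085 + 8×15.999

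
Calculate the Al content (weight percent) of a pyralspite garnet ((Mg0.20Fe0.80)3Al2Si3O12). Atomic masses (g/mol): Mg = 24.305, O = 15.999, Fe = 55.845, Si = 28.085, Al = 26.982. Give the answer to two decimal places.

11.27 weight percent

Formula mass = 0.60*24.305 + 2.40*55.845 + 2*26.982 + 3*28.085 + 12*15.999 = 478.818 g/mol, of which 53.964 g is Al.
So Al makes up 53.964/478.818 = 0.1127 of the mass, i.e. 11.27%.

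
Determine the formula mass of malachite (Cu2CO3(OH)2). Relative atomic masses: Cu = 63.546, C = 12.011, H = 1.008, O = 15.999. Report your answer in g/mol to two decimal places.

221.11 g/mol

Cu: 2 × 63.546 = 127.0920
C: 1 × 12.011 = 12.0110
O: 5 × 15.999 = 79.9950
H: 2 × 1.008 = 2.0160
Summing the contributions gives the formula mass.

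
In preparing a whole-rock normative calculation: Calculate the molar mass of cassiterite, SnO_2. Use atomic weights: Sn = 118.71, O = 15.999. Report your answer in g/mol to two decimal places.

150.71 g/mol

Sn: 1 × 118.71 = 118.7100
O: 2 × 15.999 = 31.9980
Summing the contributions gives the formula mass.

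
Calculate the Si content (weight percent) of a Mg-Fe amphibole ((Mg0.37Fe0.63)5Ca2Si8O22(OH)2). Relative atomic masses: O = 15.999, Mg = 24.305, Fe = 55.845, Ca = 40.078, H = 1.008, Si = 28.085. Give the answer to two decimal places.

24.64 weight percent

Formula mass = 1.85·24.305 + 3.15·55.845 + 2·40.078 + 8·28.085 + 24·15.999 + 2·1.008 = 911.704 g/mol, of which 224.680 g is Si.
So Si makes up 224.680/911.704 = 0.2464 of the mass, i.e. 24.64%.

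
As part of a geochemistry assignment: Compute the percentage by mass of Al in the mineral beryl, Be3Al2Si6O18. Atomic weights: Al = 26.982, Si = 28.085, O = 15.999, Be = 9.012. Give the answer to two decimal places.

M(Be3Al2Si6O18) = 537.492 g/mol.
Al contributes 2 × 26.982 = 53.964 g per mole.
53.964/537.492 = 0.1004 → 10.04%.

10.04 wt%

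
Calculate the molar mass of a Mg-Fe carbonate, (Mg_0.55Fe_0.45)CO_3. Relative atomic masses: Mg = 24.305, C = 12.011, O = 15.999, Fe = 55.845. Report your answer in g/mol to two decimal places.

M = 0.55(24.305) + 0.45(55.845) + 1(12.011) + 3(15.999)

98.51 g/mol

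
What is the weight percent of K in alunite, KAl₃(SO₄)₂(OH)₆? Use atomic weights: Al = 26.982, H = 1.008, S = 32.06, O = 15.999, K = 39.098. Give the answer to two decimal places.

9.44 mass %

Formula mass = 1*39.098 + 3*26.982 + 2*32.06 + 14*15.999 + 6*1.008 = 414.198 g/mol, of which 39.098 g is K.
So K makes up 39.098/414.198 = 0.0944 of the mass, i.e. 9.44%.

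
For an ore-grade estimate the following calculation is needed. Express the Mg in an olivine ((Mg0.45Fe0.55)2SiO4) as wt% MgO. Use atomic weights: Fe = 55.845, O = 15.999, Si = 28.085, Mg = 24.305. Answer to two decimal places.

20.68 wt%

Formula mass = 175.385 g/mol.
0.90 Mg → 0.9000 mol MgO per formula unit; M(MgO) = 40.304, so MgO mass = 36.274 g.
36.274/175.385 × 100 = 20.68 wt%.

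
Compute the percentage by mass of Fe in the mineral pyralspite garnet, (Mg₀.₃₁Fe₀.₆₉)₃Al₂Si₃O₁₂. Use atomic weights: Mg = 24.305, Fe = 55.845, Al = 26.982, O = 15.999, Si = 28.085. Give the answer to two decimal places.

M((Mg₀.₃₁Fe₀.₆₉)₃Al₂Si₃O₁₂) = 468.410 g/mol.
Fe contributes 2.07 × 55.845 = 115.599 g per mole.
115.599/468.410 = 0.2468 → 24.68%.

24.68 mass %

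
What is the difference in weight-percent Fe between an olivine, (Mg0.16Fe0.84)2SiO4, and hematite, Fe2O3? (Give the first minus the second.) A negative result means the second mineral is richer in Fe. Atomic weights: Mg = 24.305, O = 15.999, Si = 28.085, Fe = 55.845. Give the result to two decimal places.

First mineral: 93.820 g Fe in 193.678 g formula = 48.44 wt% Fe.
Second mineral: 111.690 g Fe in 159.687 g formula = 69.94 wt% Fe.
48.44% − 69.94% gives a difference of -21.50 percentage points.

-21.50 percentage points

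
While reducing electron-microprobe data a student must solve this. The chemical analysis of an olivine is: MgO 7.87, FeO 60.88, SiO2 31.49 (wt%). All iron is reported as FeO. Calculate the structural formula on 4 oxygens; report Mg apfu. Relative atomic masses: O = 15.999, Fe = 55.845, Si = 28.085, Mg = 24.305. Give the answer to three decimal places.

MgO: 7.87/40.304 = 0.19527 mol → 0.19527 mol Mg, 0.19527 mol O.
FeO: 60.88/71.844 = 0.84739 mol → 0.84739 mol Fe, 0.84739 mol O.
SiO2: 31.49/60.083 = 0.52411 mol → 0.52411 mol Si, 1.04822 mol O.
Total oxygen = 2.09088 mol. Normalization factor = 4/2.09088 = 1.91307.
Mg per 4 O = 0.19527 × 1.91307 = 0.374.

0.374 Mg apfu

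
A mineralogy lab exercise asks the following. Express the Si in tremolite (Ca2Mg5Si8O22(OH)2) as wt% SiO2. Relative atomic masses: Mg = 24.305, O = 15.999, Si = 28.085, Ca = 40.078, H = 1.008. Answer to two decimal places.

Molar mass of Ca2Mg5Si8O22(OH)2 = 2·40.078 + 5·24.305 + 8·28.085 + 24·15.999 + 2·1.008 = 812.353 g/mol.
Each formula unit contains 8 Si, equivalent to 8/1 = 8.0000 mol SiO2.
M(SiO2) = 1×28.085 + 2×15.999 = 60.083 g/mol.
Mass of SiO2 per formula unit = 8.0000 × 60.083 = 480.664 g.
SiO2 wt% = 480.664 / 812.353 × 100 = 59.17%.

59.17 wt%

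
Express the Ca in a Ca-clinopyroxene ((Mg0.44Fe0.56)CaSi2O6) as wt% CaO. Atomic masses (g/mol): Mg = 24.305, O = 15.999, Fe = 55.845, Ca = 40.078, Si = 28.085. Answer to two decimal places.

M((Mg0.44Fe0.56)CaSi2O6) = 234.209 g/mol; M(CaO) = 56.077 g/mol.
Moles CaO per formula unit = 1 Ca ÷ 1 = 1.0000.
CaO fraction = (1.0000 × 56.077) / 234.209 = 56.077/234.209 = 0.2394.

23.94 wt%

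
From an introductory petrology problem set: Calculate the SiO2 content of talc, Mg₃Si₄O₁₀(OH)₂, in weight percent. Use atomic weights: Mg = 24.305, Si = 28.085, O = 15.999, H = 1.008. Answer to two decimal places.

Formula mass = 379.259 g/mol.
4 Si → 4.0000 mol SiO2 per formula unit; M(SiO2) = 60.083, so SiO2 mass = 240.332 g.
240.332/379.259 × 100 = 63.37 wt%.

63.37 wt%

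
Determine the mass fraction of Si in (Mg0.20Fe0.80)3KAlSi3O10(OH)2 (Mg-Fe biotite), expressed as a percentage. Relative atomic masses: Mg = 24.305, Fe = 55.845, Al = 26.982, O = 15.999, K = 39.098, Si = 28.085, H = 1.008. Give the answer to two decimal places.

17.09 mass %

Formula mass = 0.60*24.305 + 2.40*55.845 + 1*39.098 + 1*26.982 + 3*28.085 + 12*15.999 + 2*1.008 = 492.950 g/mol, of which 84.255 g is Si.
So Si makes up 84.255/492.950 = 0.1709 of the mass, i.e. 17.09%.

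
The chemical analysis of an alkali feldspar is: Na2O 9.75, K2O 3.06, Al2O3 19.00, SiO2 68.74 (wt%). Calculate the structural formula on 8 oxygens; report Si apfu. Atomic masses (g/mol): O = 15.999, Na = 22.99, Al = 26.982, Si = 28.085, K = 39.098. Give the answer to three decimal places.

Na2O: 9.75/61.979 = 0.15731 mol → 0.31462 mol Na, 0.15731 mol O.
K2O: 3.06/94.195 = 0.03249 mol → 0.06498 mol K, 0.03249 mol O.
Al2O3: 19.00/101.961 = 0.18635 mol → 0.37270 mol Al, 0.55905 mol O.
SiO2: 68.74/60.083 = 1.14408 mol → 1.14408 mol Si, 2.28816 mol O.
Total oxygen = 3.03701 mol. Normalization factor = 8/3.03701 = 2.63417.
Si per 8 O = 1.14408 × 2.63417 = 3.014.

3.014 Si apfu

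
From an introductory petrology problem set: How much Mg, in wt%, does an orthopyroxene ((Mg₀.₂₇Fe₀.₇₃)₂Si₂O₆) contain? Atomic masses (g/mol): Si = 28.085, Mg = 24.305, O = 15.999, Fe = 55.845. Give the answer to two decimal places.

5.32 wt%

M((Mg₀.₂₇Fe₀.₇₃)₂Si₂O₆) = 246.822 g/mol.
Mg contributes 0.54 × 24.305 = 13.125 g per mole.
13.125/246.822 = 0.0532 → 5.32%.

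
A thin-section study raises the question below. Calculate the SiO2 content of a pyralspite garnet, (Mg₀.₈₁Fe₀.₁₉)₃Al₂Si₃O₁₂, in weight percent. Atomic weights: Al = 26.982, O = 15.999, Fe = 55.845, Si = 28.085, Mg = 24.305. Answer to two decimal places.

42.80 wt%

Molar mass of (Mg₀.₈₁Fe₀.₁₉)₃Al₂Si₃O₁₂ = 2.43*24.305 + 0.57*55.845 + 2*26.982 + 3*28.085 + 12*15.999 = 421.100 g/mol.
Each formula unit contains 3 Si, equivalent to 3/1 = 3.0000 mol SiO2.
M(SiO2) = 1×28.085 + 2×15.999 = 60.083 g/mol.
Mass of SiO2 per formula unit = 3.0000 × 60.083 = 180.249 g.
SiO2 wt% = 180.249 / 421.100 × 100 = 42.80%.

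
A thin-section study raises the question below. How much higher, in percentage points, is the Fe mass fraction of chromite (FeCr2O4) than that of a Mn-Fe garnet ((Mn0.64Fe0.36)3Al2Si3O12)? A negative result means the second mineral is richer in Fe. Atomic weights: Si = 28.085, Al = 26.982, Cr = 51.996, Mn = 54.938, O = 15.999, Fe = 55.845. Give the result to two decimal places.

First mineral: 55.845 g Fe in 223.833 g formula = 24.95 wt% Fe.
Second mineral: 60.313 g Fe in 496.001 g formula = 12.16 wt% Fe.
24.95% − 12.16% gives a difference of 12.79 percentage points.

12.79 percentage points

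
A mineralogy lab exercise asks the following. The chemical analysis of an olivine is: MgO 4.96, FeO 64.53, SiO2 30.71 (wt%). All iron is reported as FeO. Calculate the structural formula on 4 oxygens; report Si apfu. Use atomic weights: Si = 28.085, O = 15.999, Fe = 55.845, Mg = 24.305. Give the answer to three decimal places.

MgO (M=40.304): mol = 0.12306; Mg = 0.12306, O = 0.12306.
FeO (M=71.844): mol = 0.89820; Fe = 0.89820, O = 0.89820.
SiO2 (M=60.083): mol = 0.51113; Si = 0.51113, O = 1.02226.
ΣO = 2.04352; factor = 4/ΣO = 1.95741.
Si apfu = 0.51113 × 1.95741 = 1.000.

1.000 Si apfu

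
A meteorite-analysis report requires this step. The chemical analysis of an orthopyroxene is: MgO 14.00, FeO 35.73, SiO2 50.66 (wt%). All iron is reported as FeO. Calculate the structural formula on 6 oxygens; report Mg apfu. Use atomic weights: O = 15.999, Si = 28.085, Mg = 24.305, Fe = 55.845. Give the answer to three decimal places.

14.00 wt% MgO ÷ 40.304 g/mol = 0.34736 mol, giving 0.34736 Mg and 0.34736 O.
35.73 wt% FeO ÷ 71.844 g/mol = 0.49733 mol, giving 0.49733 Fe and 0.49733 O.
50.66 wt% SiO2 ÷ 60.083 g/mol = 0.84317 mol, giving 0.84317 Si and 1.68634 O.
Oxygen sums to 2.53103; scaling by 6/2.53103 = 2.37058 puts the formula on 6 O.
Mg: 0.34736 × 2.37058 = 0.823 atoms per formula unit.

0.823 Mg apfu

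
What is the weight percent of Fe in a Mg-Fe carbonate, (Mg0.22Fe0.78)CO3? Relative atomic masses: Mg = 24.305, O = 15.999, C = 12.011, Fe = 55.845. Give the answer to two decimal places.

39.99 weight percent

Molar mass of (Mg0.22Fe0.78)CO3: 0.22×24.305 + 0.78×55.845 + 1×12.011 + 3×15.999 = 108.914 g/mol.
Mass of Fe per formula unit: 0.78 × 55.845 = 43.559 g.
Weight fraction Fe = 43.559 / 108.914 = 0.3999.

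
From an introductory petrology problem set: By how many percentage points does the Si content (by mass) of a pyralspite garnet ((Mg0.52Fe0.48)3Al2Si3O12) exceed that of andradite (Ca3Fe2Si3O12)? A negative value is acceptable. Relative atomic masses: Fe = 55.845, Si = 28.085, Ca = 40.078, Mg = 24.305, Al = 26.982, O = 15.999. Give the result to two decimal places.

2.20 percentage points

First mineral: 84.255 g Si in 448.540 g formula = 18.78 wt% Si.
Second mineral: 84.255 g Si in 508.167 g formula = 16.58 wt% Si.
18.78% − 16.58% gives a difference of 2.20 percentage points.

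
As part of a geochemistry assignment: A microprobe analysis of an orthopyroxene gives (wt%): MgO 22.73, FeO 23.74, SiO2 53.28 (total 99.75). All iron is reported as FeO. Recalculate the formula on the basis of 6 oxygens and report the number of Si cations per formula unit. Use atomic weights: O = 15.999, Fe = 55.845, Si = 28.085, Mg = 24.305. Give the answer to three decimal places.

MgO (M=40.304): mol = 0.56396; Mg = 0.56396, O = 0.56396.
FeO (M=71.844): mol = 0.33044; Fe = 0.33044, O = 0.33044.
SiO2 (M=60.083): mol = 0.88677; Si = 0.88677, O = 1.77354.
ΣO = 2.66794; factor = 6/ΣO = 2.24893.
Si apfu = 0.88677 × 2.24893 = 1.994.

1.994 Si apfu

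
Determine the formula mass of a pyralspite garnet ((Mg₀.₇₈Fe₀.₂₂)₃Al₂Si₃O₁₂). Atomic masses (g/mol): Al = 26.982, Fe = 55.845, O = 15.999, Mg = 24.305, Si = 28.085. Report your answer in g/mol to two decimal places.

423.94 g/mol

Mg: 2.34 × 24.305 = 56.8737
Fe: 0.66 × 55.845 = 36.8577
Al: 2 × 26.982 = 53.9640
Si: 3 × 28.085 = 84.2550
O: 12 × 15.999 = 191.9880
Summing the contributions gives the formula mass.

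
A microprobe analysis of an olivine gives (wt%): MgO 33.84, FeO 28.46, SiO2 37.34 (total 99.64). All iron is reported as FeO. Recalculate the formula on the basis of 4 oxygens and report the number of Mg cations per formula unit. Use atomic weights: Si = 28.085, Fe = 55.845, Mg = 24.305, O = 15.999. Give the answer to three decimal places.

MgO: 33.84/40.304 = 0.83962 mol → 0.83962 mol Mg, 0.83962 mol O.
FeO: 28.46/71.844 = 0.39614 mol → 0.39614 mol Fe, 0.39614 mol O.
SiO2: 37.34/60.083 = 0.62147 mol → 0.62147 mol Si, 1.24294 mol O.
Total oxygen = 2.47870 mol. Normalization factor = 4/2.47870 = 1.61375.
Mg per 4 O = 0.83962 × 1.61375 = 1.355.

1.355 Mg apfu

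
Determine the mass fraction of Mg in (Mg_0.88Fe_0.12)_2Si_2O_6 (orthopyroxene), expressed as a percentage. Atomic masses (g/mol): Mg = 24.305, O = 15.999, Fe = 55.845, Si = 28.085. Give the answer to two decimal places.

20.53 mass %

Formula mass = 1.76*24.305 + 0.24*55.845 + 2*28.085 + 6*15.999 = 208.344 g/mol, of which 42.777 g is Mg.
So Mg makes up 42.777/208.344 = 0.2053 of the mass, i.e. 20.53%.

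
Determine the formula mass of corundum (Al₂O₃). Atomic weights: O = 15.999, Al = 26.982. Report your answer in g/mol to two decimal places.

101.96 g/mol

Al: 2 × 26.982 = 53.9640
O: 3 × 15.999 = 47.9970
Summing the contributions gives the formula mass.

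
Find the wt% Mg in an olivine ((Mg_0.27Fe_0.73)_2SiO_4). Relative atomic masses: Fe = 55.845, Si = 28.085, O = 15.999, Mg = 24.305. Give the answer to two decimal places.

Formula mass = 0.54×24.305 + 1.46×55.845 + 1×28.085 + 4×15.999 = 186.739 g/mol, of which 13.125 g is Mg.
So Mg makes up 13.125/186.739 = 0.0703 of the mass, i.e. 7.03%.

7.03 mass %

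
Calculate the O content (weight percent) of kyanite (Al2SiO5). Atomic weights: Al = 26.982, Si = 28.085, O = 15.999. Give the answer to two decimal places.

Molar mass of Al2SiO5: 2·26.982 + 1·28.085 + 5·15.999 = 162.044 g/mol.
Mass of O per formula unit: 5 × 15.999 = 79.995 g.
Weight fraction O = 79.995 / 162.044 = 0.4937.

49.37 weight percent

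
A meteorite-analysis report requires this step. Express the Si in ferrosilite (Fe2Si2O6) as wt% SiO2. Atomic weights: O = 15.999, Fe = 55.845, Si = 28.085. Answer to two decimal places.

45.54 wt%

Molar mass of Fe2Si2O6 = 2×55.845 + 2×28.085 + 6×15.999 = 263.854 g/mol.
Each formula unit contains 2 Si, equivalent to 2/1 = 2.0000 mol SiO2.
M(SiO2) = 1×28.085 + 2×15.999 = 60.083 g/mol.
Mass of SiO2 per formula unit = 2.0000 × 60.083 = 120.166 g.
SiO2 wt% = 120.166 / 263.854 × 100 = 45.54%.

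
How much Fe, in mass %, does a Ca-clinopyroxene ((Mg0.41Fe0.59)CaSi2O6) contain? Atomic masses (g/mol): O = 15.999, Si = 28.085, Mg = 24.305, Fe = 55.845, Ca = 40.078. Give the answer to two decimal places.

14.01 mass %

Formula mass = 0.41×24.305 + 0.59×55.845 + 1×40.078 + 2×28.085 + 6×15.999 = 235.156 g/mol, of which 32.949 g is Fe.
So Fe makes up 32.949/235.156 = 0.1401 of the mass, i.e. 14.01%.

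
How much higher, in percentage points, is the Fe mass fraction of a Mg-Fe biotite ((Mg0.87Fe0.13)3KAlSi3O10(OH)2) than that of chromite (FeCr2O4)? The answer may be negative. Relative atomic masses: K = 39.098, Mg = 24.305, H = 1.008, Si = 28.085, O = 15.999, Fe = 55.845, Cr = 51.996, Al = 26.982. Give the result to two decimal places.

M((Mg0.87Fe0.13)3KAlSi3O10(OH)2) = 429.555 g/mol, so wt% Fe = 21.780/429.555 × 100 = 5.07%.
M(FeCr2O4) = 223.833 g/mol, so wt% Fe = 55.845/223.833 × 100 = 24.95%.
5.07 − 24.95 = -19.88 pp.

-19.88 percentage points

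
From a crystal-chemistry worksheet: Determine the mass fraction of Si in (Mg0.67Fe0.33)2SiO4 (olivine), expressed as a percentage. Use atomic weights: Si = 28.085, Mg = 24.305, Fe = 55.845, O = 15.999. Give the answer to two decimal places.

17.39 wt%

Formula mass = 1.34*24.305 + 0.66*55.845 + 1*28.085 + 4*15.999 = 161.507 g/mol, of which 28.085 g is Si.
So Si makes up 28.085/161.507 = 0.1739 of the mass, i.e. 17.39%.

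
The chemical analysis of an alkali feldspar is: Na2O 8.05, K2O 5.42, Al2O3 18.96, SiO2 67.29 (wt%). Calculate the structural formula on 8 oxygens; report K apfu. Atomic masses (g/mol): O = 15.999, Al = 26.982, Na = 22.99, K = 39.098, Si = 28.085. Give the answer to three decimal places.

0.308 K apfu

Na2O: 8.05/61.979 = 0.12988 mol → 0.25976 mol Na, 0.12988 mol O.
K2O: 5.42/94.195 = 0.05754 mol → 0.11508 mol K, 0.05754 mol O.
Al2O3: 18.96/101.961 = 0.18595 mol → 0.37190 mol Al, 0.55785 mol O.
SiO2: 67.29/60.083 = 1.11995 mol → 1.11995 mol Si, 2.23990 mol O.
Total oxygen = 2.98517 mol. Normalization factor = 8/2.98517 = 2.67991.
K per 8 O = 0.11508 × 2.67991 = 0.308.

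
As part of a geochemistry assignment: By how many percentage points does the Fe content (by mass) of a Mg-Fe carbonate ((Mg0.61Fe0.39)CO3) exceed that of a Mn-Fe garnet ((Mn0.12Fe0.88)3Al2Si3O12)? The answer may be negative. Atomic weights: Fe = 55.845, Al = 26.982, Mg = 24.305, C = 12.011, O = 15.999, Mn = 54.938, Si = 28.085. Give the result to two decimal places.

First mineral: 21.780 g Fe in 96.614 g formula = 22.54 wt% Fe.
Second mineral: 147.431 g Fe in 497.415 g formula = 29.64 wt% Fe.
22.54% − 29.64% gives a difference of -7.10 percentage points.

-7.10 percentage points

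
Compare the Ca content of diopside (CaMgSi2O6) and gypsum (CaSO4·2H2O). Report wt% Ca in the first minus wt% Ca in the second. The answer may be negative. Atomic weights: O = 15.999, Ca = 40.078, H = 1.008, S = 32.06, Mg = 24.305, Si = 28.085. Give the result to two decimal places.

-4.77 percentage points

First mineral: 40.078 g Ca in 216.547 g formula = 18.51 wt% Ca.
Second mineral: 40.078 g Ca in 172.164 g formula = 23.28 wt% Ca.
18.51% − 23.28% gives a difference of -4.77 percentage points.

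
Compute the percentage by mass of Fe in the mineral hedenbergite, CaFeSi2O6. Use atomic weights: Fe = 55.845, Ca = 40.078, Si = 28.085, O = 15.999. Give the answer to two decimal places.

Molar mass of CaFeSi2O6: 1*40.078 + 1*55.845 + 2*28.085 + 6*15.999 = 248.087 g/mol.
Mass of Fe per formula unit: 1 × 55.845 = 55.845 g.
Weight fraction Fe = 55.845 / 248.087 = 0.2251.

22.51 weight percent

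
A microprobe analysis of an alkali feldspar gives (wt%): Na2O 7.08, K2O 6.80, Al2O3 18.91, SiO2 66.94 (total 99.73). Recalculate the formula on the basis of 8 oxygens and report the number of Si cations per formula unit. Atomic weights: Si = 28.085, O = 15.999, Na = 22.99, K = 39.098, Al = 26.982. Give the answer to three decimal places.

3.000 Si apfu

Na2O: 7.08/61.979 = 0.11423 mol → 0.22846 mol Na, 0.11423 mol O.
K2O: 6.80/94.195 = 0.07219 mol → 0.14438 mol K, 0.07219 mol O.
Al2O3: 18.91/101.961 = 0.18546 mol → 0.37092 mol Al, 0.55638 mol O.
SiO2: 66.94/60.083 = 1.11413 mol → 1.11413 mol Si, 2.22826 mol O.
Total oxygen = 2.97106 mol. Normalization factor = 8/2.97106 = 2.69264.
Si per 8 O = 1.11413 × 2.69264 = 3.000.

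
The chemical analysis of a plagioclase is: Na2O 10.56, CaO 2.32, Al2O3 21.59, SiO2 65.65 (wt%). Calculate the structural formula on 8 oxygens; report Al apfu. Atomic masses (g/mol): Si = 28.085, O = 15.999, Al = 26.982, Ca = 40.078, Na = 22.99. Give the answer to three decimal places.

1.117 Al apfu

Na2O: 10.56/61.979 = 0.17038 mol → 0.34076 mol Na, 0.17038 mol O.
CaO: 2.32/56.077 = 0.04137 mol → 0.04137 mol Ca, 0.04137 mol O.
Al2O3: 21.59/101.961 = 0.21175 mol → 0.42350 mol Al, 0.63525 mol O.
SiO2: 65.65/60.083 = 1.09266 mol → 1.09266 mol Si, 2.18532 mol O.
Total oxygen = 3.03232 mol. Normalization factor = 8/3.03232 = 2.63824.
Al per 8 O = 0.42350 × 2.63824 = 1.117.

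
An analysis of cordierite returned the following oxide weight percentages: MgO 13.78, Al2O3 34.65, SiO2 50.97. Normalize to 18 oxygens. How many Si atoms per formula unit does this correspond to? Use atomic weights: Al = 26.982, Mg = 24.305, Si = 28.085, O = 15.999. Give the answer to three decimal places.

4.993 Si apfu

13.78 wt% MgO ÷ 40.304 g/mol = 0.34190 mol, giving 0.34190 Mg and 0.34190 O.
34.65 wt% Al2O3 ÷ 101.961 g/mol = 0.33984 mol, giving 0.67968 Al and 1.01952 O.
50.97 wt% SiO2 ÷ 60.083 g/mol = 0.84833 mol, giving 0.84833 Si and 1.69666 O.
Oxygen sums to 3.05808; scaling by 18/3.05808 = 5.88605 puts the formula on 18 O.
Si: 0.84833 × 5.88605 = 4.993 atoms per formula unit.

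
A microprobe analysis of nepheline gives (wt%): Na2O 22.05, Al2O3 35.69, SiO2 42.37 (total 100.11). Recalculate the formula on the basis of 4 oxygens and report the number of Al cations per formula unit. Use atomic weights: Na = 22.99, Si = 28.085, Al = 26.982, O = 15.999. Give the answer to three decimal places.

Na2O (M=61.979): mol = 0.35577; Na = 0.71154, O = 0.35577.
Al2O3 (M=101.961): mol = 0.35004; Al = 0.70008, O = 1.05012.
SiO2 (M=60.083): mol = 0.70519; Si = 0.70519, O = 1.41038.
ΣO = 2.81627; factor = 4/ΣO = 1.42032.
Al apfu = 0.70008 × 1.42032 = 0.994.

0.994 Al apfu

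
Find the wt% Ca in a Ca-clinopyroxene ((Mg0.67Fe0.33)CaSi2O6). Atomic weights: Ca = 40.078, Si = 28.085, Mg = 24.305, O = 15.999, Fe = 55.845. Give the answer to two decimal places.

17.66 weight percent

Formula mass = 0.67*24.305 + 0.33*55.845 + 1*40.078 + 2*28.085 + 6*15.999 = 226.955 g/mol, of which 40.078 g is Ca.
So Ca makes up 40.078/226.955 = 0.1766 of the mass, i.e. 17.66%.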